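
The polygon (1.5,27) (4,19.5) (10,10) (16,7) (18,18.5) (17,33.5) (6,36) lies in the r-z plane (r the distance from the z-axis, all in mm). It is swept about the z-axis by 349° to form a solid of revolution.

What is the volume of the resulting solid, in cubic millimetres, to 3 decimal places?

Volume = 21519.572 mm³

Profile (r,z), 7 vertices: (1.5,27) (4,19.5) (10,10) (16,7) (18,18.5) (17,33.5) (6,36)
edge 0: (1.5,27)→(4,19.5)  cross = 1.5·19.5 − 4·27 = -78.7500; (r_i+r_j)·cross = 5.5·-78.7500 = -433.1250
edge 1: (4,19.5)→(10,10)  cross = 4·10 − 10·19.5 = -155.0000; (r_i+r_j)·cross = 14·-155.0000 = -2170.0000
edge 2: (10,10)→(16,7)  cross = 10·7 − 16·10 = -90.0000; (r_i+r_j)·cross = 26·-90.0000 = -2340.0000
edge 3: (16,7)→(18,18.5)  cross = 16·18.5 − 18·7 = 170.0000; (r_i+r_j)·cross = 34·170.0000 = 5780.0000
edge 4: (18,18.5)→(17,33.5)  cross = 18·33.5 − 17·18.5 = 288.5000; (r_i+r_j)·cross = 35·288.5000 = 10097.5000
edge 5: (17,33.5)→(6,36)  cross = 17·36 − 6·33.5 = 411.0000; (r_i+r_j)·cross = 23·411.0000 = 9453.0000
edge 6: (6,36)→(1.5,27)  cross = 6·27 − 1.5·36 = 108.0000; (r_i+r_j)·cross = 7.5·108.0000 = 810.0000
Σcross = 653.7500 → A = |Σcross|/2 = 326.8750 mm²
Σ(r_i+r_j)·cross = 21197.3750 → first moment M = |Σ|/6 = 3532.8958
R_c = M/A = 3532.8958/326.8750 = 10.8081 mm
θ = 349° = 6.091199 rad
V = θ·R_c·A = 6.091199·10.8081·326.8750 = 21519.572 mm³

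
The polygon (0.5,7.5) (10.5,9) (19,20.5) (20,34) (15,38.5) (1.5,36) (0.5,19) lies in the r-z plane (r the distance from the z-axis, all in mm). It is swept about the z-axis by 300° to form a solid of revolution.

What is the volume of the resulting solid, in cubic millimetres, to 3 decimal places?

Profile (r,z), 7 vertices: (0.5,7.5) (10.5,9) (19,20.5) (20,34) (15,38.5) (1.5,36) (0.5,19)
edge 0: (0.5,7.5)→(10.5,9)  cross = 0.5·9 − 10.5·7.5 = -74.2500; (r_i+r_j)·cross = 11·-74.2500 = -816.7500
edge 1: (10.5,9)→(19,20.5)  cross = 10.5·20.5 − 19·9 = 44.2500; (r_i+r_j)·cross = 29.5·44.2500 = 1305.3750
edge 2: (19,20.5)→(20,34)  cross = 19·34 − 20·20.5 = 236.0000; (r_i+r_j)·cross = 39·236.0000 = 9204.0000
edge 3: (20,34)→(15,38.5)  cross = 20·38.5 − 15·34 = 260.0000; (r_i+r_j)·cross = 35·260.0000 = 9100.0000
edge 4: (15,38.5)→(1.5,36)  cross = 15·36 − 1.5·38.5 = 482.2500; (r_i+r_j)·cross = 16.5·482.2500 = 7957.1250
edge 5: (1.5,36)→(0.5,19)  cross = 1.5·19 − 0.5·36 = 10.5000; (r_i+r_j)·cross = 2·10.5000 = 21.0000
edge 6: (0.5,19)→(0.5,7.5)  cross = 0.5·7.5 − 0.5·19 = -5.7500; (r_i+r_j)·cross = 1·-5.7500 = -5.7500
Σcross = 953.0000 → A = |Σcross|/2 = 476.5000 mm²
Σ(r_i+r_j)·cross = 26765.0000 → first moment M = |Σ|/6 = 4460.8333
R_c = M/A = 4460.8333/476.5000 = 9.3617 mm
θ = 300° = 5.235988 rad
V = θ·R_c·A = 5.235988·9.3617·476.5000 = 23356.869 mm³

Volume = 23356.869 mm³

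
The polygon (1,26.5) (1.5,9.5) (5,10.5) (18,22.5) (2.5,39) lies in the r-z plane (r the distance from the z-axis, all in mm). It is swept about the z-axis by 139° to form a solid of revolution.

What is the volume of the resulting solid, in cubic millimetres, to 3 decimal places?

Profile (r,z), 5 vertices: (1,26.5) (1.5,9.5) (5,10.5) (18,22.5) (2.5,39)
edge 0: (1,26.5)→(1.5,9.5)  cross = 1·9.5 − 1.5·26.5 = -30.2500; (r_i+r_j)·cross = 2.5·-30.2500 = -75.6250
edge 1: (1.5,9.5)→(5,10.5)  cross = 1.5·10.5 − 5·9.5 = -31.7500; (r_i+r_j)·cross = 6.5·-31.7500 = -206.3750
edge 2: (5,10.5)→(18,22.5)  cross = 5·22.5 − 18·10.5 = -76.5000; (r_i+r_j)·cross = 23·-76.5000 = -1759.5000
edge 3: (18,22.5)→(2.5,39)  cross = 18·39 − 2.5·22.5 = 645.7500; (r_i+r_j)·cross = 20.5·645.7500 = 13237.8750
edge 4: (2.5,39)→(1,26.5)  cross = 2.5·26.5 − 1·39 = 27.2500; (r_i+r_j)·cross = 3.5·27.2500 = 95.3750
Σcross = 534.5000 → A = |Σcross|/2 = 267.2500 mm²
Σ(r_i+r_j)·cross = 11291.7500 → first moment M = |Σ|/6 = 1881.9583
R_c = M/A = 1881.9583/267.2500 = 7.0419 mm
θ = 139° = 2.426008 rad
V = θ·R_c·A = 2.426008·7.0419·267.2500 = 4565.645 mm³

Volume = 4565.645 mm³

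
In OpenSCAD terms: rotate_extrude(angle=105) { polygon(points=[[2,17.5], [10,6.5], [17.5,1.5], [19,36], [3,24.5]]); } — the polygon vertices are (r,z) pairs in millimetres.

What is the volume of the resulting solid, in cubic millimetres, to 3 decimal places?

Profile (r,z), 5 vertices: (2,17.5) (10,6.5) (17.5,1.5) (19,36) (3,24.5)
edge 0: (2,17.5)→(10,6.5)  cross = 2·6.5 − 10·17.5 = -162.0000; (r_i+r_j)·cross = 12·-162.0000 = -1944.0000
edge 1: (10,6.5)→(17.5,1.5)  cross = 10·1.5 − 17.5·6.5 = -98.7500; (r_i+r_j)·cross = 27.5·-98.7500 = -2715.6250
edge 2: (17.5,1.5)→(19,36)  cross = 17.5·36 − 19·1.5 = 601.5000; (r_i+r_j)·cross = 36.5·601.5000 = 21954.7500
edge 3: (19,36)→(3,24.5)  cross = 19·24.5 − 3·36 = 357.5000; (r_i+r_j)·cross = 22·357.5000 = 7865.0000
edge 4: (3,24.5)→(2,17.5)  cross = 3·17.5 − 2·24.5 = 3.5000; (r_i+r_j)·cross = 5·3.5000 = 17.5000
Σcross = 701.7500 → A = |Σcross|/2 = 350.8750 mm²
Σ(r_i+r_j)·cross = 25177.6250 → first moment M = |Σ|/6 = 4196.2708
R_c = M/A = 4196.2708/350.8750 = 11.9594 mm
θ = 105° = 1.832596 rad
V = θ·R_c·A = 1.832596·11.9594·350.8750 = 7690.068 mm³

Volume = 7690.068 mm³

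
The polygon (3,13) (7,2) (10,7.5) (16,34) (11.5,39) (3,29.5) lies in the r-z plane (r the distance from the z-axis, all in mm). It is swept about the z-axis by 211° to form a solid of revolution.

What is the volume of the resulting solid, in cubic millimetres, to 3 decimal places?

Volume = 9056.621 mm³

Profile (r,z), 6 vertices: (3,13) (7,2) (10,7.5) (16,34) (11.5,39) (3,29.5)
edge 0: (3,13)→(7,2)  cross = 3·2 − 7·13 = -85.0000; (r_i+r_j)·cross = 10·-85.0000 = -850.0000
edge 1: (7,2)→(10,7.5)  cross = 7·7.5 − 10·2 = 32.5000; (r_i+r_j)·cross = 17·32.5000 = 552.5000
edge 2: (10,7.5)→(16,34)  cross = 10·34 − 16·7.5 = 220.0000; (r_i+r_j)·cross = 26·220.0000 = 5720.0000
edge 3: (16,34)→(11.5,39)  cross = 16·39 − 11.5·34 = 233.0000; (r_i+r_j)·cross = 27.5·233.0000 = 6407.5000
edge 4: (11.5,39)→(3,29.5)  cross = 11.5·29.5 − 3·39 = 222.2500; (r_i+r_j)·cross = 14.5·222.2500 = 3222.6250
edge 5: (3,29.5)→(3,13)  cross = 3·13 − 3·29.5 = -49.5000; (r_i+r_j)·cross = 6·-49.5000 = -297.0000
Σcross = 573.2500 → A = |Σcross|/2 = 286.6250 mm²
Σ(r_i+r_j)·cross = 14755.6250 → first moment M = |Σ|/6 = 2459.2708
R_c = M/A = 2459.2708/286.6250 = 8.5801 mm
θ = 211° = 3.682645 rad
V = θ·R_c·A = 3.682645·8.5801·286.6250 = 9056.621 mm³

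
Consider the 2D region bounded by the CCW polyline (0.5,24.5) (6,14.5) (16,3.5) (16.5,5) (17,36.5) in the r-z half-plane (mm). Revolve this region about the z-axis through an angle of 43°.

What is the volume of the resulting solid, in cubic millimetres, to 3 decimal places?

Volume = 2435.345 mm³

Profile (r,z), 5 vertices: (0.5,24.5) (6,14.5) (16,3.5) (16.5,5) (17,36.5)
edge 0: (0.5,24.5)→(6,14.5)  cross = 0.5·14.5 − 6·24.5 = -139.7500; (r_i+r_j)·cross = 6.5·-139.7500 = -908.3750
edge 1: (6,14.5)→(16,3.5)  cross = 6·3.5 − 16·14.5 = -211.0000; (r_i+r_j)·cross = 22·-211.0000 = -4642.0000
edge 2: (16,3.5)→(16.5,5)  cross = 16·5 − 16.5·3.5 = 22.2500; (r_i+r_j)·cross = 32.5·22.2500 = 723.1250
edge 3: (16.5,5)→(17,36.5)  cross = 16.5·36.5 − 17·5 = 517.2500; (r_i+r_j)·cross = 33.5·517.2500 = 17327.8750
edge 4: (17,36.5)→(0.5,24.5)  cross = 17·24.5 − 0.5·36.5 = 398.2500; (r_i+r_j)·cross = 17.5·398.2500 = 6969.3750
Σcross = 587.0000 → A = |Σcross|/2 = 293.5000 mm²
Σ(r_i+r_j)·cross = 19470.0000 → first moment M = |Σ|/6 = 3245.0000
R_c = M/A = 3245.0000/293.5000 = 11.0562 mm
θ = 43° = 0.750492 rad
V = θ·R_c·A = 0.750492·11.0562·293.5000 = 2435.345 mm³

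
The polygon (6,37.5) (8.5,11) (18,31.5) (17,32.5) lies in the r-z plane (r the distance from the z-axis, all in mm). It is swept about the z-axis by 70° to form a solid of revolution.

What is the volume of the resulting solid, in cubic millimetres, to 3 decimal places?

Volume = 2055.256 mm³

Profile (r,z), 4 vertices: (6,37.5) (8.5,11) (18,31.5) (17,32.5)
edge 0: (6,37.5)→(8.5,11)  cross = 6·11 − 8.5·37.5 = -252.7500; (r_i+r_j)·cross = 14.5·-252.7500 = -3664.8750
edge 1: (8.5,11)→(18,31.5)  cross = 8.5·31.5 − 18·11 = 69.7500; (r_i+r_j)·cross = 26.5·69.7500 = 1848.3750
edge 2: (18,31.5)→(17,32.5)  cross = 18·32.5 − 17·31.5 = 49.5000; (r_i+r_j)·cross = 35·49.5000 = 1732.5000
edge 3: (17,32.5)→(6,37.5)  cross = 17·37.5 − 6·32.5 = 442.5000; (r_i+r_j)·cross = 23·442.5000 = 10177.5000
Σcross = 309.0000 → A = |Σcross|/2 = 154.5000 mm²
Σ(r_i+r_j)·cross = 10093.5000 → first moment M = |Σ|/6 = 1682.2500
R_c = M/A = 1682.2500/154.5000 = 10.8883 mm
θ = 70° = 1.221730 rad
V = θ·R_c·A = 1.221730·10.8883·154.5000 = 2055.256 mm³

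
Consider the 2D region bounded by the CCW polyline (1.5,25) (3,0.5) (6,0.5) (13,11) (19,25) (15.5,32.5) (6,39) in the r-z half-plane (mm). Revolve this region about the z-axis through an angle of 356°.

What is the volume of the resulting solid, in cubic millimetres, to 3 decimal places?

Volume = 22699.908 mm³

Profile (r,z), 7 vertices: (1.5,25) (3,0.5) (6,0.5) (13,11) (19,25) (15.5,32.5) (6,39)
edge 0: (1.5,25)→(3,0.5)  cross = 1.5·0.5 − 3·25 = -74.2500; (r_i+r_j)·cross = 4.5·-74.2500 = -334.1250
edge 1: (3,0.5)→(6,0.5)  cross = 3·0.5 − 6·0.5 = -1.5000; (r_i+r_j)·cross = 9·-1.5000 = -13.5000
edge 2: (6,0.5)→(13,11)  cross = 6·11 − 13·0.5 = 59.5000; (r_i+r_j)·cross = 19·59.5000 = 1130.5000
edge 3: (13,11)→(19,25)  cross = 13·25 − 19·11 = 116.0000; (r_i+r_j)·cross = 32·116.0000 = 3712.0000
edge 4: (19,25)→(15.5,32.5)  cross = 19·32.5 − 15.5·25 = 230.0000; (r_i+r_j)·cross = 34.5·230.0000 = 7935.0000
edge 5: (15.5,32.5)→(6,39)  cross = 15.5·39 − 6·32.5 = 409.5000; (r_i+r_j)·cross = 21.5·409.5000 = 8804.2500
edge 6: (6,39)→(1.5,25)  cross = 6·25 − 1.5·39 = 91.5000; (r_i+r_j)·cross = 7.5·91.5000 = 686.2500
Σcross = 830.7500 → A = |Σcross|/2 = 415.3750 mm²
Σ(r_i+r_j)·cross = 21920.3750 → first moment M = |Σ|/6 = 3653.3958
R_c = M/A = 3653.3958/415.3750 = 8.7954 mm
θ = 356° = 6.213372 rad
V = θ·R_c·A = 6.213372·8.7954·415.3750 = 22699.908 mm³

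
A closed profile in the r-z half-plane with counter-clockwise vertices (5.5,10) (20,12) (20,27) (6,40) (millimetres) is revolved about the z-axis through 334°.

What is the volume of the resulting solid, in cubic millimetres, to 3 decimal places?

Profile (r,z), 4 vertices: (5.5,10) (20,12) (20,27) (6,40)
edge 0: (5.5,10)→(20,12)  cross = 5.5·12 − 20·10 = -134.0000; (r_i+r_j)·cross = 25.5·-134.0000 = -3417.0000
edge 1: (20,12)→(20,27)  cross = 20·27 − 20·12 = 300.0000; (r_i+r_j)·cross = 40·300.0000 = 12000.0000
edge 2: (20,27)→(6,40)  cross = 20·40 − 6·27 = 638.0000; (r_i+r_j)·cross = 26·638.0000 = 16588.0000
edge 3: (6,40)→(5.5,10)  cross = 6·10 − 5.5·40 = -160.0000; (r_i+r_j)·cross = 11.5·-160.0000 = -1840.0000
Σcross = 644.0000 → A = |Σcross|/2 = 322.0000 mm²
Σ(r_i+r_j)·cross = 23331.0000 → first moment M = |Σ|/6 = 3888.5000
R_c = M/A = 3888.5000/322.0000 = 12.0761 mm
θ = 334° = 5.829400 rad
V = θ·R_c·A = 5.829400·12.0761·322.0000 = 22667.621 mm³

Volume = 22667.621 mm³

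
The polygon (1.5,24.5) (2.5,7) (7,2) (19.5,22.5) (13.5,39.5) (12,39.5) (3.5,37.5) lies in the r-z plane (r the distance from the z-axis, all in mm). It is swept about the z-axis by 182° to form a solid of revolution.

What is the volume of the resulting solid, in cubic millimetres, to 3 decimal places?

Volume = 12920.014 mm³

Profile (r,z), 7 vertices: (1.5,24.5) (2.5,7) (7,2) (19.5,22.5) (13.5,39.5) (12,39.5) (3.5,37.5)
edge 0: (1.5,24.5)→(2.5,7)  cross = 1.5·7 − 2.5·24.5 = -50.7500; (r_i+r_j)·cross = 4·-50.7500 = -203.0000
edge 1: (2.5,7)→(7,2)  cross = 2.5·2 − 7·7 = -44.0000; (r_i+r_j)·cross = 9.5·-44.0000 = -418.0000
edge 2: (7,2)→(19.5,22.5)  cross = 7·22.5 − 19.5·2 = 118.5000; (r_i+r_j)·cross = 26.5·118.5000 = 3140.2500
edge 3: (19.5,22.5)→(13.5,39.5)  cross = 19.5·39.5 − 13.5·22.5 = 466.5000; (r_i+r_j)·cross = 33·466.5000 = 15394.5000
edge 4: (13.5,39.5)→(12,39.5)  cross = 13.5·39.5 − 12·39.5 = 59.2500; (r_i+r_j)·cross = 25.5·59.2500 = 1510.8750
edge 5: (12,39.5)→(3.5,37.5)  cross = 12·37.5 − 3.5·39.5 = 311.7500; (r_i+r_j)·cross = 15.5·311.7500 = 4832.1250
edge 6: (3.5,37.5)→(1.5,24.5)  cross = 3.5·24.5 − 1.5·37.5 = 29.5000; (r_i+r_j)·cross = 5·29.5000 = 147.5000
Σcross = 890.7500 → A = |Σcross|/2 = 445.3750 mm²
Σ(r_i+r_j)·cross = 24404.2500 → first moment M = |Σ|/6 = 4067.3750
R_c = M/A = 4067.3750/445.3750 = 9.1325 mm
θ = 182° = 3.176499 rad
V = θ·R_c·A = 3.176499·9.1325·445.3750 = 12920.014 mm³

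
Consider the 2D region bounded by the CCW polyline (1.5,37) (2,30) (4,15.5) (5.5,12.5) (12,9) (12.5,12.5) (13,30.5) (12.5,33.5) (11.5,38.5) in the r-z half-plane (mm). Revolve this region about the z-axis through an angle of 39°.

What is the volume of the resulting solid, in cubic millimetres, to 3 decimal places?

Profile (r,z), 9 vertices: (1.5,37) (2,30) (4,15.5) (5.5,12.5) (12,9) (12.5,12.5) (13,30.5) (12.5,33.5) (11.5,38.5)
edge 0: (1.5,37)→(2,30)  cross = 1.5·30 − 2·37 = -29.0000; (r_i+r_j)·cross = 3.5·-29.0000 = -101.5000
edge 1: (2,30)→(4,15.5)  cross = 2·15.5 − 4·30 = -89.0000; (r_i+r_j)·cross = 6·-89.0000 = -534.0000
edge 2: (4,15.5)→(5.5,12.5)  cross = 4·12.5 − 5.5·15.5 = -35.2500; (r_i+r_j)·cross = 9.5·-35.2500 = -334.8750
edge 3: (5.5,12.5)→(12,9)  cross = 5.5·9 − 12·12.5 = -100.5000; (r_i+r_j)·cross = 17.5·-100.5000 = -1758.7500
edge 4: (12,9)→(12.5,12.5)  cross = 12·12.5 − 12.5·9 = 37.5000; (r_i+r_j)·cross = 24.5·37.5000 = 918.7500
edge 5: (12.5,12.5)→(13,30.5)  cross = 12.5·30.5 − 13·12.5 = 218.7500; (r_i+r_j)·cross = 25.5·218.7500 = 5578.1250
edge 6: (13,30.5)→(12.5,33.5)  cross = 13·33.5 − 12.5·30.5 = 54.2500; (r_i+r_j)·cross = 25.5·54.2500 = 1383.3750
edge 7: (12.5,33.5)→(11.5,38.5)  cross = 12.5·38.5 − 11.5·33.5 = 96.0000; (r_i+r_j)·cross = 24·96.0000 = 2304.0000
edge 8: (11.5,38.5)→(1.5,37)  cross = 11.5·37 − 1.5·38.5 = 367.7500; (r_i+r_j)·cross = 13·367.7500 = 4780.7500
Σcross = 520.5000 → A = |Σcross|/2 = 260.2500 mm²
Σ(r_i+r_j)·cross = 12235.8750 → first moment M = |Σ|/6 = 2039.3125
R_c = M/A = 2039.3125/260.2500 = 7.8360 mm
θ = 39° = 0.680678 rad
V = θ·R_c·A = 0.680678·7.8360·260.2500 = 1388.116 mm³

Volume = 1388.116 mm³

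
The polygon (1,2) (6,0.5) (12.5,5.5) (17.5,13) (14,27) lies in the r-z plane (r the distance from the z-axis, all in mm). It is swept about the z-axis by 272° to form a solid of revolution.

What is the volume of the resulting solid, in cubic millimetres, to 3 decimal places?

Volume = 9152.489 mm³

Profile (r,z), 5 vertices: (1,2) (6,0.5) (12.5,5.5) (17.5,13) (14,27)
edge 0: (1,2)→(6,0.5)  cross = 1·0.5 − 6·2 = -11.5000; (r_i+r_j)·cross = 7·-11.5000 = -80.5000
edge 1: (6,0.5)→(12.5,5.5)  cross = 6·5.5 − 12.5·0.5 = 26.7500; (r_i+r_j)·cross = 18.5·26.7500 = 494.8750
edge 2: (12.5,5.5)→(17.5,13)  cross = 12.5·13 − 17.5·5.5 = 66.2500; (r_i+r_j)·cross = 30·66.2500 = 1987.5000
edge 3: (17.5,13)→(14,27)  cross = 17.5·27 − 14·13 = 290.5000; (r_i+r_j)·cross = 31.5·290.5000 = 9150.7500
edge 4: (14,27)→(1,2)  cross = 14·2 − 1·27 = 1.0000; (r_i+r_j)·cross = 15·1.0000 = 15.0000
Σcross = 373.0000 → A = |Σcross|/2 = 186.5000 mm²
Σ(r_i+r_j)·cross = 11567.6250 → first moment M = |Σ|/6 = 1927.9375
R_c = M/A = 1927.9375/186.5000 = 10.3375 mm
θ = 272° = 4.747296 rad
V = θ·R_c·A = 4.747296·10.3375·186.5000 = 9152.489 mm³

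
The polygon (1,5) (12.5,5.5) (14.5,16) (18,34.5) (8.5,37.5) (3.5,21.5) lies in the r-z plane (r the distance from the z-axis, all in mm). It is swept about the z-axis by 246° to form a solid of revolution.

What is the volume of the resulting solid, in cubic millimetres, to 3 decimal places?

Volume = 14377.355 mm³

Profile (r,z), 6 vertices: (1,5) (12.5,5.5) (14.5,16) (18,34.5) (8.5,37.5) (3.5,21.5)
edge 0: (1,5)→(12.5,5.5)  cross = 1·5.5 − 12.5·5 = -57.0000; (r_i+r_j)·cross = 13.5·-57.0000 = -769.5000
edge 1: (12.5,5.5)→(14.5,16)  cross = 12.5·16 − 14.5·5.5 = 120.2500; (r_i+r_j)·cross = 27·120.2500 = 3246.7500
edge 2: (14.5,16)→(18,34.5)  cross = 14.5·34.5 − 18·16 = 212.2500; (r_i+r_j)·cross = 32.5·212.2500 = 6898.1250
edge 3: (18,34.5)→(8.5,37.5)  cross = 18·37.5 − 8.5·34.5 = 381.7500; (r_i+r_j)·cross = 26.5·381.7500 = 10116.3750
edge 4: (8.5,37.5)→(3.5,21.5)  cross = 8.5·21.5 − 3.5·37.5 = 51.5000; (r_i+r_j)·cross = 12·51.5000 = 618.0000
edge 5: (3.5,21.5)→(1,5)  cross = 3.5·5 − 1·21.5 = -4.0000; (r_i+r_j)·cross = 4.5·-4.0000 = -18.0000
Σcross = 704.7500 → A = |Σcross|/2 = 352.3750 mm²
Σ(r_i+r_j)·cross = 20091.7500 → first moment M = |Σ|/6 = 3348.6250
R_c = M/A = 3348.6250/352.3750 = 9.5030 mm
θ = 246° = 4.293510 rad
V = θ·R_c·A = 4.293510·9.5030·352.3750 = 14377.355 mm³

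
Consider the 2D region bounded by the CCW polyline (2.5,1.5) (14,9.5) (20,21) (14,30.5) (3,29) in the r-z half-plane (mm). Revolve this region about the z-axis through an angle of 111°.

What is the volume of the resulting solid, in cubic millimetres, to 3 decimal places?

Profile (r,z), 5 vertices: (2.5,1.5) (14,9.5) (20,21) (14,30.5) (3,29)
edge 0: (2.5,1.5)→(14,9.5)  cross = 2.5·9.5 − 14·1.5 = 2.7500; (r_i+r_j)·cross = 16.5·2.7500 = 45.3750
edge 1: (14,9.5)→(20,21)  cross = 14·21 − 20·9.5 = 104.0000; (r_i+r_j)·cross = 34·104.0000 = 3536.0000
edge 2: (20,21)→(14,30.5)  cross = 20·30.5 − 14·21 = 316.0000; (r_i+r_j)·cross = 34·316.0000 = 10744.0000
edge 3: (14,30.5)→(3,29)  cross = 14·29 − 3·30.5 = 314.5000; (r_i+r_j)·cross = 17·314.5000 = 5346.5000
edge 4: (3,29)→(2.5,1.5)  cross = 3·1.5 − 2.5·29 = -68.0000; (r_i+r_j)·cross = 5.5·-68.0000 = -374.0000
Σcross = 669.2500 → A = |Σcross|/2 = 334.6250 mm²
Σ(r_i+r_j)·cross = 19297.8750 → first moment M = |Σ|/6 = 3216.3125
R_c = M/A = 3216.3125/334.6250 = 9.6117 mm
θ = 111° = 1.937315 rad
V = θ·R_c·A = 1.937315·9.6117·334.6250 = 6231.012 mm³

Volume = 6231.012 mm³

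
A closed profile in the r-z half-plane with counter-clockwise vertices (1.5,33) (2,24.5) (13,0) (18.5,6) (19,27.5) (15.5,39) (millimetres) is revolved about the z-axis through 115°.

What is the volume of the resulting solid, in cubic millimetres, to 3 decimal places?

Volume = 10350.135 mm³

Profile (r,z), 6 vertices: (1.5,33) (2,24.5) (13,0) (18.5,6) (19,27.5) (15.5,39)
edge 0: (1.5,33)→(2,24.5)  cross = 1.5·24.5 − 2·33 = -29.2500; (r_i+r_j)·cross = 3.5·-29.2500 = -102.3750
edge 1: (2,24.5)→(13,0)  cross = 2·0 − 13·24.5 = -318.5000; (r_i+r_j)·cross = 15·-318.5000 = -4777.5000
edge 2: (13,0)→(18.5,6)  cross = 13·6 − 18.5·0 = 78.0000; (r_i+r_j)·cross = 31.5·78.0000 = 2457.0000
edge 3: (18.5,6)→(19,27.5)  cross = 18.5·27.5 − 19·6 = 394.7500; (r_i+r_j)·cross = 37.5·394.7500 = 14803.1250
edge 4: (19,27.5)→(15.5,39)  cross = 19·39 − 15.5·27.5 = 314.7500; (r_i+r_j)·cross = 34.5·314.7500 = 10858.8750
edge 5: (15.5,39)→(1.5,33)  cross = 15.5·33 − 1.5·39 = 453.0000; (r_i+r_j)·cross = 17·453.0000 = 7701.0000
Σcross = 892.7500 → A = |Σcross|/2 = 446.3750 mm²
Σ(r_i+r_j)·cross = 30940.1250 → first moment M = |Σ|/6 = 5156.6875
R_c = M/A = 5156.6875/446.3750 = 11.5524 mm
θ = 115° = 2.007129 rad
V = θ·R_c·A = 2.007129·11.5524·446.3750 = 10350.135 mm³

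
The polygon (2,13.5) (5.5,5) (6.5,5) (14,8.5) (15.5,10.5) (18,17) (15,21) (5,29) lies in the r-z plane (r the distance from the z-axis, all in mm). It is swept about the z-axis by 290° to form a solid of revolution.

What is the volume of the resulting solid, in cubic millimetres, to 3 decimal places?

Profile (r,z), 8 vertices: (2,13.5) (5.5,5) (6.5,5) (14,8.5) (15.5,10.5) (18,17) (15,21) (5,29)
edge 0: (2,13.5)→(5.5,5)  cross = 2·5 − 5.5·13.5 = -64.2500; (r_i+r_j)·cross = 7.5·-64.2500 = -481.8750
edge 1: (5.5,5)→(6.5,5)  cross = 5.5·5 − 6.5·5 = -5.0000; (r_i+r_j)·cross = 12·-5.0000 = -60.0000
edge 2: (6.5,5)→(14,8.5)  cross = 6.5·8.5 − 14·5 = -14.7500; (r_i+r_j)·cross = 20.5·-14.7500 = -302.3750
edge 3: (14,8.5)→(15.5,10.5)  cross = 14·10.5 − 15.5·8.5 = 15.2500; (r_i+r_j)·cross = 29.5·15.2500 = 449.8750
edge 4: (15.5,10.5)→(18,17)  cross = 15.5·17 − 18·10.5 = 74.5000; (r_i+r_j)·cross = 33.5·74.5000 = 2495.7500
edge 5: (18,17)→(15,21)  cross = 18·21 − 15·17 = 123.0000; (r_i+r_j)·cross = 33·123.0000 = 4059.0000
edge 6: (15,21)→(5,29)  cross = 15·29 − 5·21 = 330.0000; (r_i+r_j)·cross = 20·330.0000 = 6600.0000
edge 7: (5,29)→(2,13.5)  cross = 5·13.5 − 2·29 = 9.5000; (r_i+r_j)·cross = 7·9.5000 = 66.5000
Σcross = 468.2500 → A = |Σcross|/2 = 234.1250 mm²
Σ(r_i+r_j)·cross = 12826.8750 → first moment M = |Σ|/6 = 2137.8125
R_c = M/A = 2137.8125/234.1250 = 9.1311 mm
θ = 290° = 5.061455 rad
V = θ·R_c·A = 5.061455·9.1311·234.1250 = 10820.441 mm³

Volume = 10820.441 mm³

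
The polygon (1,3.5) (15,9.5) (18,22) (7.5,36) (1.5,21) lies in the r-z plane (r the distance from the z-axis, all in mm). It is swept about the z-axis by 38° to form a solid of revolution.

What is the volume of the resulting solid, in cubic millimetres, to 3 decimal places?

Volume = 1963.989 mm³

Profile (r,z), 5 vertices: (1,3.5) (15,9.5) (18,22) (7.5,36) (1.5,21)
edge 0: (1,3.5)→(15,9.5)  cross = 1·9.5 − 15·3.5 = -43.0000; (r_i+r_j)·cross = 16·-43.0000 = -688.0000
edge 1: (15,9.5)→(18,22)  cross = 15·22 − 18·9.5 = 159.0000; (r_i+r_j)·cross = 33·159.0000 = 5247.0000
edge 2: (18,22)→(7.5,36)  cross = 18·36 − 7.5·22 = 483.0000; (r_i+r_j)·cross = 25.5·483.0000 = 12316.5000
edge 3: (7.5,36)→(1.5,21)  cross = 7.5·21 − 1.5·36 = 103.5000; (r_i+r_j)·cross = 9·103.5000 = 931.5000
edge 4: (1.5,21)→(1,3.5)  cross = 1.5·3.5 − 1·21 = -15.7500; (r_i+r_j)·cross = 2.5·-15.7500 = -39.3750
Σcross = 686.7500 → A = |Σcross|/2 = 343.3750 mm²
Σ(r_i+r_j)·cross = 17767.6250 → first moment M = |Σ|/6 = 2961.2708
R_c = M/A = 2961.2708/343.3750 = 8.6240 mm
θ = 38° = 0.663225 rad
V = θ·R_c·A = 0.663225·8.6240·343.3750 = 1963.989 mm³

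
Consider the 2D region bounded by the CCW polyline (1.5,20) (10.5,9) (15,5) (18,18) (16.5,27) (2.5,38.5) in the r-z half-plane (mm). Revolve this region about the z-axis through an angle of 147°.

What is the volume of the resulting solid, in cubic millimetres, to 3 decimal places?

Profile (r,z), 6 vertices: (1.5,20) (10.5,9) (15,5) (18,18) (16.5,27) (2.5,38.5)
edge 0: (1.5,20)→(10.5,9)  cross = 1.5·9 − 10.5·20 = -196.5000; (r_i+r_j)·cross = 12·-196.5000 = -2358.0000
edge 1: (10.5,9)→(15,5)  cross = 10.5·5 − 15·9 = -82.5000; (r_i+r_j)·cross = 25.5·-82.5000 = -2103.7500
edge 2: (15,5)→(18,18)  cross = 15·18 − 18·5 = 180.0000; (r_i+r_j)·cross = 33·180.0000 = 5940.0000
edge 3: (18,18)→(16.5,27)  cross = 18·27 − 16.5·18 = 189.0000; (r_i+r_j)·cross = 34.5·189.0000 = 6520.5000
edge 4: (16.5,27)→(2.5,38.5)  cross = 16.5·38.5 − 2.5·27 = 567.7500; (r_i+r_j)·cross = 19·567.7500 = 10787.2500
edge 5: (2.5,38.5)→(1.5,20)  cross = 2.5·20 − 1.5·38.5 = -7.7500; (r_i+r_j)·cross = 4·-7.7500 = -31.0000
Σcross = 650.0000 → A = |Σcross|/2 = 325.0000 mm²
Σ(r_i+r_j)·cross = 18755.0000 → first moment M = |Σ|/6 = 3125.8333
R_c = M/A = 3125.8333/325.0000 = 9.6179 mm
θ = 147° = 2.565634 rad
V = θ·R_c·A = 2.565634·9.6179·325.0000 = 8019.744 mm³

Volume = 8019.744 mm³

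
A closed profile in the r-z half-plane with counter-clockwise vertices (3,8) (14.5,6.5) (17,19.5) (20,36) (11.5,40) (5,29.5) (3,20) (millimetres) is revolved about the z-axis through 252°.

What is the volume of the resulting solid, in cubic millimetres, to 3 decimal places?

Volume = 19266.995 mm³

Profile (r,z), 7 vertices: (3,8) (14.5,6.5) (17,19.5) (20,36) (11.5,40) (5,29.5) (3,20)
edge 0: (3,8)→(14.5,6.5)  cross = 3·6.5 − 14.5·8 = -96.5000; (r_i+r_j)·cross = 17.5·-96.5000 = -1688.7500
edge 1: (14.5,6.5)→(17,19.5)  cross = 14.5·19.5 − 17·6.5 = 172.2500; (r_i+r_j)·cross = 31.5·172.2500 = 5425.8750
edge 2: (17,19.5)→(20,36)  cross = 17·36 − 20·19.5 = 222.0000; (r_i+r_j)·cross = 37·222.0000 = 8214.0000
edge 3: (20,36)→(11.5,40)  cross = 20·40 − 11.5·36 = 386.0000; (r_i+r_j)·cross = 31.5·386.0000 = 12159.0000
edge 4: (11.5,40)→(5,29.5)  cross = 11.5·29.5 − 5·40 = 139.2500; (r_i+r_j)·cross = 16.5·139.2500 = 2297.6250
edge 5: (5,29.5)→(3,20)  cross = 5·20 − 3·29.5 = 11.5000; (r_i+r_j)·cross = 8·11.5000 = 92.0000
edge 6: (3,20)→(3,8)  cross = 3·8 − 3·20 = -36.0000; (r_i+r_j)·cross = 6·-36.0000 = -216.0000
Σcross = 798.5000 → A = |Σcross|/2 = 399.2500 mm²
Σ(r_i+r_j)·cross = 26283.7500 → first moment M = |Σ|/6 = 4380.6250
R_c = M/A = 4380.6250/399.2500 = 10.9721 mm
θ = 252° = 4.398230 rad
V = θ·R_c·A = 4.398230·10.9721·399.2500 = 19266.995 mm³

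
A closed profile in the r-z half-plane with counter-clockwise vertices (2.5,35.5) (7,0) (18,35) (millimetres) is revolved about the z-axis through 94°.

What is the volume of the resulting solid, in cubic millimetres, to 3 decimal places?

Volume = 4120.664 mm³

Profile (r,z), 3 vertices: (2.5,35.5) (7,0) (18,35)
edge 0: (2.5,35.5)→(7,0)  cross = 2.5·0 − 7·35.5 = -248.5000; (r_i+r_j)·cross = 9.5·-248.5000 = -2360.7500
edge 1: (7,0)→(18,35)  cross = 7·35 − 18·0 = 245.0000; (r_i+r_j)·cross = 25·245.0000 = 6125.0000
edge 2: (18,35)→(2.5,35.5)  cross = 18·35.5 − 2.5·35 = 551.5000; (r_i+r_j)·cross = 20.5·551.5000 = 11305.7500
Σcross = 548.0000 → A = |Σcross|/2 = 274.0000 mm²
Σ(r_i+r_j)·cross = 15070.0000 → first moment M = |Σ|/6 = 2511.6667
R_c = M/A = 2511.6667/274.0000 = 9.1667 mm
θ = 94° = 1.640609 rad
V = θ·R_c·A = 1.640609·9.1667·274.0000 = 4120.664 mm³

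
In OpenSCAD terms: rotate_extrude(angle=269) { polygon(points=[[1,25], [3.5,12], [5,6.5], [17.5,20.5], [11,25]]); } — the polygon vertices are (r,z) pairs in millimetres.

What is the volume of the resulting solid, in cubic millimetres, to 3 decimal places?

Profile (r,z), 5 vertices: (1,25) (3.5,12) (5,6.5) (17.5,20.5) (11,25)
edge 0: (1,25)→(3.5,12)  cross = 1·12 − 3.5·25 = -75.5000; (r_i+r_j)·cross = 4.5·-75.5000 = -339.7500
edge 1: (3.5,12)→(5,6.5)  cross = 3.5·6.5 − 5·12 = -37.2500; (r_i+r_j)·cross = 8.5·-37.2500 = -316.6250
edge 2: (5,6.5)→(17.5,20.5)  cross = 5·20.5 − 17.5·6.5 = -11.2500; (r_i+r_j)·cross = 22.5·-11.2500 = -253.1250
edge 3: (17.5,20.5)→(11,25)  cross = 17.5·25 − 11·20.5 = 212.0000; (r_i+r_j)·cross = 28.5·212.0000 = 6042.0000
edge 4: (11,25)→(1,25)  cross = 11·25 − 1·25 = 250.0000; (r_i+r_j)·cross = 12·250.0000 = 3000.0000
Σcross = 338.0000 → A = |Σcross|/2 = 169.0000 mm²
Σ(r_i+r_j)·cross = 8132.5000 → first moment M = |Σ|/6 = 1355.4167
R_c = M/A = 1355.4167/169.0000 = 8.0202 mm
θ = 269° = 4.694936 rad
V = θ·R_c·A = 4.694936·8.0202·169.0000 = 6363.594 mm³

Volume = 6363.594 mm³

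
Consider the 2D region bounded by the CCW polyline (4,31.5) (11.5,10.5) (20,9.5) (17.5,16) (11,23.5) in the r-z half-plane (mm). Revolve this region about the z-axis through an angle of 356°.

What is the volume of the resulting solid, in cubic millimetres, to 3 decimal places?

Profile (r,z), 5 vertices: (4,31.5) (11.5,10.5) (20,9.5) (17.5,16) (11,23.5)
edge 0: (4,31.5)→(11.5,10.5)  cross = 4·10.5 − 11.5·31.5 = -320.2500; (r_i+r_j)·cross = 15.5·-320.2500 = -4963.8750
edge 1: (11.5,10.5)→(20,9.5)  cross = 11.5·9.5 − 20·10.5 = -100.7500; (r_i+r_j)·cross = 31.5·-100.7500 = -3173.6250
edge 2: (20,9.5)→(17.5,16)  cross = 20·16 − 17.5·9.5 = 153.7500; (r_i+r_j)·cross = 37.5·153.7500 = 5765.6250
edge 3: (17.5,16)→(11,23.5)  cross = 17.5·23.5 − 11·16 = 235.2500; (r_i+r_j)·cross = 28.5·235.2500 = 6704.6250
edge 4: (11,23.5)→(4,31.5)  cross = 11·31.5 − 4·23.5 = 252.5000; (r_i+r_j)·cross = 15·252.5000 = 3787.5000
Σcross = 220.5000 → A = |Σcross|/2 = 110.2500 mm²
Σ(r_i+r_j)·cross = 8120.2500 → first moment M = |Σ|/6 = 1353.3750
R_c = M/A = 1353.3750/110.2500 = 12.2755 mm
θ = 356° = 6.213372 rad
V = θ·R_c·A = 6.213372·12.2755·110.2500 = 8409.023 mm³

Volume = 8409.023 mm³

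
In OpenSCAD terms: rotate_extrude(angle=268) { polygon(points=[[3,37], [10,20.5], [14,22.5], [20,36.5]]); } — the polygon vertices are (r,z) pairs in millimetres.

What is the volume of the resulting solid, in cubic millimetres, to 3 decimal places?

Volume = 8635.412 mm³

Profile (r,z), 4 vertices: (3,37) (10,20.5) (14,22.5) (20,36.5)
edge 0: (3,37)→(10,20.5)  cross = 3·20.5 − 10·37 = -308.5000; (r_i+r_j)·cross = 13·-308.5000 = -4010.5000
edge 1: (10,20.5)→(14,22.5)  cross = 10·22.5 − 14·20.5 = -62.0000; (r_i+r_j)·cross = 24·-62.0000 = -1488.0000
edge 2: (14,22.5)→(20,36.5)  cross = 14·36.5 − 20·22.5 = 61.0000; (r_i+r_j)·cross = 34·61.0000 = 2074.0000
edge 3: (20,36.5)→(3,37)  cross = 20·37 − 3·36.5 = 630.5000; (r_i+r_j)·cross = 23·630.5000 = 14501.5000
Σcross = 321.0000 → A = |Σcross|/2 = 160.5000 mm²
Σ(r_i+r_j)·cross = 11077.0000 → first moment M = |Σ|/6 = 1846.1667
R_c = M/A = 1846.1667/160.5000 = 11.5026 mm
θ = 268° = 4.677482 rad
V = θ·R_c·A = 4.677482·11.5026·160.5000 = 8635.412 mm³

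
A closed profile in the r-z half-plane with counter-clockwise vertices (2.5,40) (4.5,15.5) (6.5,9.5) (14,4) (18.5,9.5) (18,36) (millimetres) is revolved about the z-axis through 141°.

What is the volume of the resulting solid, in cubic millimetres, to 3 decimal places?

Profile (r,z), 6 vertices: (2.5,40) (4.5,15.5) (6.5,9.5) (14,4) (18.5,9.5) (18,36)
edge 0: (2.5,40)→(4.5,15.5)  cross = 2.5·15.5 − 4.5·40 = -141.2500; (r_i+r_j)·cross = 7·-141.2500 = -988.7500
edge 1: (4.5,15.5)→(6.5,9.5)  cross = 4.5·9.5 − 6.5·15.5 = -58.0000; (r_i+r_j)·cross = 11·-58.0000 = -638.0000
edge 2: (6.5,9.5)→(14,4)  cross = 6.5·4 − 14·9.5 = -107.0000; (r_i+r_j)·cross = 20.5·-107.0000 = -2193.5000
edge 3: (14,4)→(18.5,9.5)  cross = 14·9.5 − 18.5·4 = 59.0000; (r_i+r_j)·cross = 32.5·59.0000 = 1917.5000
edge 4: (18.5,9.5)→(18,36)  cross = 18.5·36 − 18·9.5 = 495.0000; (r_i+r_j)·cross = 36.5·495.0000 = 18067.5000
edge 5: (18,36)→(2.5,40)  cross = 18·40 − 2.5·36 = 630.0000; (r_i+r_j)·cross = 20.5·630.0000 = 12915.0000
Σcross = 877.7500 → A = |Σcross|/2 = 438.8750 mm²
Σ(r_i+r_j)·cross = 29079.7500 → first moment M = |Σ|/6 = 4846.6250
R_c = M/A = 4846.6250/438.8750 = 11.0433 mm
θ = 141° = 2.460914 rad
V = θ·R_c·A = 2.460914·11.0433·438.8750 = 11927.129 mm³

Volume = 11927.129 mm³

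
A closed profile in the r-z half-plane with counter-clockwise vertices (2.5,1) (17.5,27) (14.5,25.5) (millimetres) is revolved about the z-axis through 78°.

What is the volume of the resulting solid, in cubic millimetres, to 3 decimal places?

Volume = 434.443 mm³

Profile (r,z), 3 vertices: (2.5,1) (17.5,27) (14.5,25.5)
edge 0: (2.5,1)→(17.5,27)  cross = 2.5·27 − 17.5·1 = 50.0000; (r_i+r_j)·cross = 20·50.0000 = 1000.0000
edge 1: (17.5,27)→(14.5,25.5)  cross = 17.5·25.5 − 14.5·27 = 54.7500; (r_i+r_j)·cross = 32·54.7500 = 1752.0000
edge 2: (14.5,25.5)→(2.5,1)  cross = 14.5·1 − 2.5·25.5 = -49.2500; (r_i+r_j)·cross = 17·-49.2500 = -837.2500
Σcross = 55.5000 → A = |Σcross|/2 = 27.7500 mm²
Σ(r_i+r_j)·cross = 1914.7500 → first moment M = |Σ|/6 = 319.1250
R_c = M/A = 319.1250/27.7500 = 11.5000 mm
θ = 78° = 1.361357 rad
V = θ·R_c·A = 1.361357·11.5000·27.7500 = 434.443 mm³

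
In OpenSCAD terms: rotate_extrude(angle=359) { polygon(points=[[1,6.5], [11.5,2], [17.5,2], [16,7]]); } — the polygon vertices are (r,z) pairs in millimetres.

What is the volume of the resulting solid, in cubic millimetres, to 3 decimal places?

Profile (r,z), 4 vertices: (1,6.5) (11.5,2) (17.5,2) (16,7)
edge 0: (1,6.5)→(11.5,2)  cross = 1·2 − 11.5·6.5 = -72.7500; (r_i+r_j)·cross = 12.5·-72.7500 = -909.3750
edge 1: (11.5,2)→(17.5,2)  cross = 11.5·2 − 17.5·2 = -12.0000; (r_i+r_j)·cross = 29·-12.0000 = -348.0000
edge 2: (17.5,2)→(16,7)  cross = 17.5·7 − 16·2 = 90.5000; (r_i+r_j)·cross = 33.5·90.5000 = 3031.7500
edge 3: (16,7)→(1,6.5)  cross = 16·6.5 − 1·7 = 97.0000; (r_i+r_j)·cross = 17·97.0000 = 1649.0000
Σcross = 102.7500 → A = |Σcross|/2 = 51.3750 mm²
Σ(r_i+r_j)·cross = 3423.3750 → first moment M = |Σ|/6 = 570.5625
R_c = M/A = 570.5625/51.3750 = 11.1058 mm
θ = 359° = 6.265732 rad
V = θ·R_c·A = 6.265732·11.1058·51.3750 = 3574.992 mm³

Volume = 3574.992 mm³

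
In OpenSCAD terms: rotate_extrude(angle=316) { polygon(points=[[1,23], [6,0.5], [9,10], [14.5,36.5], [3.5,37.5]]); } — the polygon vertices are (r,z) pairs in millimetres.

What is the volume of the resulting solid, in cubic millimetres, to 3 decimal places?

Profile (r,z), 5 vertices: (1,23) (6,0.5) (9,10) (14.5,36.5) (3.5,37.5)
edge 0: (1,23)→(6,0.5)  cross = 1·0.5 − 6·23 = -137.5000; (r_i+r_j)·cross = 7·-137.5000 = -962.5000
edge 1: (6,0.5)→(9,10)  cross = 6·10 − 9·0.5 = 55.5000; (r_i+r_j)·cross = 15·55.5000 = 832.5000
edge 2: (9,10)→(14.5,36.5)  cross = 9·36.5 − 14.5·10 = 183.5000; (r_i+r_j)·cross = 23.5·183.5000 = 4312.2500
edge 3: (14.5,36.5)→(3.5,37.5)  cross = 14.5·37.5 − 3.5·36.5 = 416.0000; (r_i+r_j)·cross = 18·416.0000 = 7488.0000
edge 4: (3.5,37.5)→(1,23)  cross = 3.5·23 − 1·37.5 = 43.0000; (r_i+r_j)·cross = 4.5·43.0000 = 193.5000
Σcross = 560.5000 → A = |Σcross|/2 = 280.2500 mm²
Σ(r_i+r_j)·cross = 11863.7500 → first moment M = |Σ|/6 = 1977.2917
R_c = M/A = 1977.2917/280.2500 = 7.0555 mm
θ = 316° = 5.515240 rad
V = θ·R_c·A = 5.515240·7.0555·280.2500 = 10905.239 mm³

Volume = 10905.239 mm³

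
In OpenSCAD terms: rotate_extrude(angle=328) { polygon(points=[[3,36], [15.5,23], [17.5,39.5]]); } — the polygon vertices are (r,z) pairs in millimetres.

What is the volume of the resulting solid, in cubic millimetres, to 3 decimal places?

Volume = 7977.342 mm³

Profile (r,z), 3 vertices: (3,36) (15.5,23) (17.5,39.5)
edge 0: (3,36)→(15.5,23)  cross = 3·23 − 15.5·36 = -489.0000; (r_i+r_j)·cross = 18.5·-489.0000 = -9046.5000
edge 1: (15.5,23)→(17.5,39.5)  cross = 15.5·39.5 − 17.5·23 = 209.7500; (r_i+r_j)·cross = 33·209.7500 = 6921.7500
edge 2: (17.5,39.5)→(3,36)  cross = 17.5·36 − 3·39.5 = 511.5000; (r_i+r_j)·cross = 20.5·511.5000 = 10485.7500
Σcross = 232.2500 → A = |Σcross|/2 = 116.1250 mm²
Σ(r_i+r_j)·cross = 8361.0000 → first moment M = |Σ|/6 = 1393.5000
R_c = M/A = 1393.5000/116.1250 = 12.0000 mm
θ = 328° = 5.724680 rad
V = θ·R_c·A = 5.724680·12.0000·116.1250 = 7977.342 mm³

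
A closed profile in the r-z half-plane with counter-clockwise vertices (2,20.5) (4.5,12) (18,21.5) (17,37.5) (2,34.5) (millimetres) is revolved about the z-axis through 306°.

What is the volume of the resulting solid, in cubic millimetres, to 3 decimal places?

Volume = 15409.944 mm³

Profile (r,z), 5 vertices: (2,20.5) (4.5,12) (18,21.5) (17,37.5) (2,34.5)
edge 0: (2,20.5)→(4.5,12)  cross = 2·12 − 4.5·20.5 = -68.2500; (r_i+r_j)·cross = 6.5·-68.2500 = -443.6250
edge 1: (4.5,12)→(18,21.5)  cross = 4.5·21.5 − 18·12 = -119.2500; (r_i+r_j)·cross = 22.5·-119.2500 = -2683.1250
edge 2: (18,21.5)→(17,37.5)  cross = 18·37.5 − 17·21.5 = 309.5000; (r_i+r_j)·cross = 35·309.5000 = 10832.5000
edge 3: (17,37.5)→(2,34.5)  cross = 17·34.5 − 2·37.5 = 511.5000; (r_i+r_j)·cross = 19·511.5000 = 9718.5000
edge 4: (2,34.5)→(2,20.5)  cross = 2·20.5 − 2·34.5 = -28.0000; (r_i+r_j)·cross = 4·-28.0000 = -112.0000
Σcross = 605.5000 → A = |Σcross|/2 = 302.7500 mm²
Σ(r_i+r_j)·cross = 17312.2500 → first moment M = |Σ|/6 = 2885.3750
R_c = M/A = 2885.3750/302.7500 = 9.5306 mm
θ = 306° = 5.340708 rad
V = θ·R_c·A = 5.340708·9.5306·302.7500 = 15409.944 mm³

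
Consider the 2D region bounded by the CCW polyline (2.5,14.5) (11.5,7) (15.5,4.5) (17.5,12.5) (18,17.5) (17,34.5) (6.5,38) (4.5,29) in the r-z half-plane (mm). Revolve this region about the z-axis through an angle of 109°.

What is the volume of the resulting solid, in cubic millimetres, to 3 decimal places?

Volume = 7746.926 mm³

Profile (r,z), 8 vertices: (2.5,14.5) (11.5,7) (15.5,4.5) (17.5,12.5) (18,17.5) (17,34.5) (6.5,38) (4.5,29)
edge 0: (2.5,14.5)→(11.5,7)  cross = 2.5·7 − 11.5·14.5 = -149.2500; (r_i+r_j)·cross = 14·-149.2500 = -2089.5000
edge 1: (11.5,7)→(15.5,4.5)  cross = 11.5·4.5 − 15.5·7 = -56.7500; (r_i+r_j)·cross = 27·-56.7500 = -1532.2500
edge 2: (15.5,4.5)→(17.5,12.5)  cross = 15.5·12.5 − 17.5·4.5 = 115.0000; (r_i+r_j)·cross = 33·115.0000 = 3795.0000
edge 3: (17.5,12.5)→(18,17.5)  cross = 17.5·17.5 − 18·12.5 = 81.2500; (r_i+r_j)·cross = 35.5·81.2500 = 2884.3750
edge 4: (18,17.5)→(17,34.5)  cross = 18·34.5 − 17·17.5 = 323.5000; (r_i+r_j)·cross = 35·323.5000 = 11322.5000
edge 5: (17,34.5)→(6.5,38)  cross = 17·38 − 6.5·34.5 = 421.7500; (r_i+r_j)·cross = 23.5·421.7500 = 9911.1250
edge 6: (6.5,38)→(4.5,29)  cross = 6.5·29 − 4.5·38 = 17.5000; (r_i+r_j)·cross = 11·17.5000 = 192.5000
edge 7: (4.5,29)→(2.5,14.5)  cross = 4.5·14.5 − 2.5·29 = -7.2500; (r_i+r_j)·cross = 7·-7.2500 = -50.7500
Σcross = 745.7500 → A = |Σcross|/2 = 372.8750 mm²
Σ(r_i+r_j)·cross = 24433.0000 → first moment M = |Σ|/6 = 4072.1667
R_c = M/A = 4072.1667/372.8750 = 10.9210 mm
θ = 109° = 1.902409 rad
V = θ·R_c·A = 1.902409·10.9210·372.8750 = 7746.926 mm³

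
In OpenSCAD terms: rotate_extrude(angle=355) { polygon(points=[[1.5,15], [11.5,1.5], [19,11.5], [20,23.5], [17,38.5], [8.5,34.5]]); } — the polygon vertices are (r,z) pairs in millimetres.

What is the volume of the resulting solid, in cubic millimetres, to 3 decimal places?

Profile (r,z), 6 vertices: (1.5,15) (11.5,1.5) (19,11.5) (20,23.5) (17,38.5) (8.5,34.5)
edge 0: (1.5,15)→(11.5,1.5)  cross = 1.5·1.5 − 11.5·15 = -170.2500; (r_i+r_j)·cross = 13·-170.2500 = -2213.2500
edge 1: (11.5,1.5)→(19,11.5)  cross = 11.5·11.5 − 19·1.5 = 103.7500; (r_i+r_j)·cross = 30.5·103.7500 = 3164.3750
edge 2: (19,11.5)→(20,23.5)  cross = 19·23.5 − 20·11.5 = 216.5000; (r_i+r_j)·cross = 39·216.5000 = 8443.5000
edge 3: (20,23.5)→(17,38.5)  cross = 20·38.5 − 17·23.5 = 370.5000; (r_i+r_j)·cross = 37·370.5000 = 13708.5000
edge 4: (17,38.5)→(8.5,34.5)  cross = 17·34.5 − 8.5·38.5 = 259.2500; (r_i+r_j)·cross = 25.5·259.2500 = 6610.8750
edge 5: (8.5,34.5)→(1.5,15)  cross = 8.5·15 − 1.5·34.5 = 75.7500; (r_i+r_j)·cross = 10·75.7500 = 757.5000
Σcross = 855.5000 → A = |Σcross|/2 = 427.7500 mm²
Σ(r_i+r_j)·cross = 30471.5000 → first moment M = |Σ|/6 = 5078.5833
R_c = M/A = 5078.5833/427.7500 = 11.8728 mm
θ = 355° = 6.195919 rad
V = θ·R_c·A = 6.195919·11.8728·427.7500 = 31466.490 mm³

Volume = 31466.490 mm³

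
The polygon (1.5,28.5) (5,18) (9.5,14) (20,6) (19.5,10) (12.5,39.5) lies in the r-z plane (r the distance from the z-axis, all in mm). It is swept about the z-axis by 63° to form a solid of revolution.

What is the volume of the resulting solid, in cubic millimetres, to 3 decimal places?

Profile (r,z), 6 vertices: (1.5,28.5) (5,18) (9.5,14) (20,6) (19.5,10) (12.5,39.5)
edge 0: (1.5,28.5)→(5,18)  cross = 1.5·18 − 5·28.5 = -115.5000; (r_i+r_j)·cross = 6.5·-115.5000 = -750.7500
edge 1: (5,18)→(9.5,14)  cross = 5·14 − 9.5·18 = -101.0000; (r_i+r_j)·cross = 14.5·-101.0000 = -1464.5000
edge 2: (9.5,14)→(20,6)  cross = 9.5·6 − 20·14 = -223.0000; (r_i+r_j)·cross = 29.5·-223.0000 = -6578.5000
edge 3: (20,6)→(19.5,10)  cross = 20·10 − 19.5·6 = 83.0000; (r_i+r_j)·cross = 39.5·83.0000 = 3278.5000
edge 4: (19.5,10)→(12.5,39.5)  cross = 19.5·39.5 − 12.5·10 = 645.2500; (r_i+r_j)·cross = 32·645.2500 = 20648.0000
edge 5: (12.5,39.5)→(1.5,28.5)  cross = 12.5·28.5 − 1.5·39.5 = 297.0000; (r_i+r_j)·cross = 14·297.0000 = 4158.0000
Σcross = 585.7500 → A = |Σcross|/2 = 292.8750 mm²
Σ(r_i+r_j)·cross = 19290.7500 → first moment M = |Σ|/6 = 3215.1250
R_c = M/A = 3215.1250/292.8750 = 10.9778 mm
θ = 63° = 1.099557 rad
V = θ·R_c·A = 1.099557·10.9778·292.8750 = 3535.215 mm³

Volume = 3535.215 mm³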